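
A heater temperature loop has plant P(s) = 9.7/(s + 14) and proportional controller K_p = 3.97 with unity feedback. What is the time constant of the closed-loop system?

τ = 0.019 s

Closed-loop transfer function: T(s) = K_p·P(s)/(1 + K_p·P(s)) = 38.51/(s + 14 + 38.51) = 38.51/(s + 52.51).
Time constant τ = 1/52.51 = 0.019 s.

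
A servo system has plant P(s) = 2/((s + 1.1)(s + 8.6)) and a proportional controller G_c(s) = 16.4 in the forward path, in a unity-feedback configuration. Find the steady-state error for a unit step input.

The loop is type 0. Static position error constant K_pos = G_c(0)·P(0) = 16.4·0.2114 = 3.467.
Steady-state error to a unit step: e_ss = 1/(1+K_pos) = 1/4.467 = 0.224.

0.224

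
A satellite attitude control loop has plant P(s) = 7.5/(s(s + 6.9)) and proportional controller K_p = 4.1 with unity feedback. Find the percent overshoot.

From 1 + K_pP(s) = 0: s² + 6.9s + 30.75 = 0 ⇒ ω_n = 5.545, ζ = 0.6222.
%OS = 100·exp(−πζ/√(1−ζ²)) = 100·exp(−π·0.6222/√0.6129) = 8.24%.

8.24%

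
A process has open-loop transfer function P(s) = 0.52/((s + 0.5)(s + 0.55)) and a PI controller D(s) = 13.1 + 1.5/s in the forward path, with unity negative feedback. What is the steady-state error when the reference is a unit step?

The open loop D(s)P(s) has a pole at the origin (type 1), so the static position error constant is infinite and e_ss = 1/(1+∞) = 0.

0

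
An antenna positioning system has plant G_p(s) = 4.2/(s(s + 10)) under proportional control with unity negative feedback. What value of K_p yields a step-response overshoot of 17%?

K_p = 24.7

From %OS = 100·exp(−πζ/√(1−ζ²)) = 17%, ζ = −ln(0.17)/√(π²+ln²(0.17)) = 0.4913.
Characteristic equation s² + 10s + 4.2K_p = 0 gives ζ = 10/(2√(4.2K_p)).
Setting ζ = 0.4913: √(4.2K_p) = 10/(2·0.4913) = 10.18, so K_p = 103.6/4.2 = 24.7.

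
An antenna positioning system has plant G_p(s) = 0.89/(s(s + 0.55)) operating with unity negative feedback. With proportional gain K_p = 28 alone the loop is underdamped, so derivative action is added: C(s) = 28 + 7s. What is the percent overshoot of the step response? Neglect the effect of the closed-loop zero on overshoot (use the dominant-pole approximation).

Forward path: (28 + 7s)·0.89/(s(s+0.55)). The closed-loop characteristic equation is s² + (0.55 + 0.89·7)s + 0.89·28 = 0.
That is s² + 6.78s + 24.92 = 0, so ω_n = 4.992 rad/s and ζ = 6.78/(2·4.992) = 0.6791.
%OS = 100·exp(−πζ/√(1−ζ²)) = 5.47%.

5.47%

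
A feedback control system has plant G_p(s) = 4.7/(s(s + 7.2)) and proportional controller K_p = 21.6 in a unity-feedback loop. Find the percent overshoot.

30.1%

The closed-loop denominator s² + 7.2s + 101.5 gives ω_n = √101.5 = 10.08 and ζ = 7.2/(2ω_n) = 0.3573.
%OS = 100·exp(−πζ/√(1−ζ²)) = 100·exp(−π·0.3573/√0.8723) = 30.1%.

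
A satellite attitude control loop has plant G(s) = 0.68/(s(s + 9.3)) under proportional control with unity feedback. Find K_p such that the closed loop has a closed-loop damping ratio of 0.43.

Closed-loop characteristic equation: s² + 9.3s + K_p·0.68 = 0.
So ω_n = √(0.68K_p) and 2ζω_n = 9.3, giving ζ = 9.3/(2√(0.68K_p)).
Setting ζ = 0.43: √(0.68K_p) = 9.3/(2·0.43) = 10.81, so K_p = 116.9/0.68 = 172.

K_p = 172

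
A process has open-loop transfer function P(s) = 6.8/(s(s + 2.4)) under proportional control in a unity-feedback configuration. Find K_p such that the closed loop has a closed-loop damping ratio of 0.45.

K_p = 1.05

Closed-loop characteristic equation: s² + 2.4s + K_p·6.8 = 0.
So ω_n = √(6.8K_p) and 2ζω_n = 2.4, giving ζ = 2.4/(2√(6.8K_p)).
Setting ζ = 0.45: √(6.8K_p) = 2.4/(2·0.45) = 2.667, so K_p = 7.111/6.8 = 1.05.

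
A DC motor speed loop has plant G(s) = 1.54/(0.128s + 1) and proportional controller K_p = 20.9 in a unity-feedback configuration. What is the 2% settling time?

Closed loop: T(s) = K_p·G/(1+K_p·G) = 32.19/(0.128s + 1 + 32.19), with pole at s = −(1 + 32.19)/0.128 = −259.3.
τ = 1/259.3 = 0.003857 s, so 2% settling time ≈ 4τ = 0.0154 s.

T_s ≈ 0.0154 s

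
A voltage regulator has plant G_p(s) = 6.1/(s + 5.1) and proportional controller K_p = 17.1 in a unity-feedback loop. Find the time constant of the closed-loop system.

Closed-loop transfer function: T(s) = K_p·G_p(s)/(1 + K_p·G_p(s)) = 104.3/(s + 5.1 + 104.3) = 104.3/(s + 109.4).
Time constant τ = 1/109.4 = 0.00914 s.

τ = 0.00914 s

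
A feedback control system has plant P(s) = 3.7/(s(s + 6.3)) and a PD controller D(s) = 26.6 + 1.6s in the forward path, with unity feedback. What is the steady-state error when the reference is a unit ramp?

The loop has one pole at the origin (type 1). Velocity error constant K_v = lim_{s→0} s·D(s)P(s) = 26.6·3.7/6.3 = 15.62.
Steady-state error to a unit ramp: e_ss = 1/K_v = 0.064.

0.064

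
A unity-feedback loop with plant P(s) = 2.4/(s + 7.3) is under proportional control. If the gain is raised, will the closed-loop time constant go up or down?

decrease

The closed-loop bandwidth 7.3+K_p·2.4 grows with K_p, so τ shrinks.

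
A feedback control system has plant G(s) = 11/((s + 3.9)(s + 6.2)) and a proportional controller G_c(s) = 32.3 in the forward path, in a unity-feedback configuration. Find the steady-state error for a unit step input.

The loop is type 0. Static position error constant K_pos = G_c(0)·G(0) = 32.3·0.4549 = 14.69.
Steady-state error to a unit step: e_ss = 1/(1+K_pos) = 1/15.69 = 0.0637.

0.0637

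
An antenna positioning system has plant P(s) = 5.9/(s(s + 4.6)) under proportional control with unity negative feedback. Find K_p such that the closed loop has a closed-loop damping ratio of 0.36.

Closed-loop characteristic equation: s² + 4.6s + K_p·5.9 = 0.
So ω_n = √(5.9K_p) and 2ζω_n = 4.6, giving ζ = 4.6/(2√(5.9K_p)).
Setting ζ = 0.36: √(5.9K_p) = 4.6/(2·0.36) = 6.389, so K_p = 40.82/5.9 = 6.92.

K_p = 6.92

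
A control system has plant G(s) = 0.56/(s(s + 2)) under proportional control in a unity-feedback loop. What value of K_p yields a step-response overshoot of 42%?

K_p = 25.2

From %OS = 100·exp(−πζ/√(1−ζ²)) = 42%, ζ = −ln(0.42)/√(π²+ln²(0.42)) = 0.2662.
Characteristic equation s² + 2s + 0.56K_p = 0 gives ζ = 2/(2√(0.56K_p)).
Setting ζ = 0.2662: √(0.56K_p) = 2/(2·0.2662) = 3.757, so K_p = 14.11/0.56 = 25.2.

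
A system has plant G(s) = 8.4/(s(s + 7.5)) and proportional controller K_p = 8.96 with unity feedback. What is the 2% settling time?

From 1 + K_pG(s) = 0: s² + 7.5s + 75.26 = 0 ⇒ ω_n = 8.675, ζ = 0.4323.
2% settling time T_s ≈ 4/(ζω_n) = 4/3.75 = 1.07 s.

T_s ≈ 1.07 s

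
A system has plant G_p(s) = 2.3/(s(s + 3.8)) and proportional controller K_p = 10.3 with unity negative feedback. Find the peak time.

Closed-loop characteristic equation: s² + 3.8s + 23.69 = 0, so ω_n = 4.867 rad/s and ζ = 3.8/(2·4.867) = 0.3904.
Damped frequency ω_d = ω_n√(1−ζ²) = 4.481 rad/s, so peak time T_p = π/ω_d = 0.701 s.

T_p = 0.701 s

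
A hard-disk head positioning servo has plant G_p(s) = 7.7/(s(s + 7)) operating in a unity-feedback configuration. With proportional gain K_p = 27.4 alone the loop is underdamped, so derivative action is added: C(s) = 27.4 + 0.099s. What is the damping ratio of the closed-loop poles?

Forward path: (27.4 + 0.099s)·7.7/(s(s+7)). The closed-loop characteristic equation is s² + (7 + 7.7·0.099)s + 7.7·27.4 = 0.
That is s² + 7.762s + 211 = 0, so ω_n = 14.53 rad/s and ζ = 7.762/(2·14.53) = 0.2672.

ζ = 0.267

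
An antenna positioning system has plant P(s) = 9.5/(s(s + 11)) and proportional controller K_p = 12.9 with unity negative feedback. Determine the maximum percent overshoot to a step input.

Closed-loop characteristic equation: s² + 11s + 122.5 = 0, so ω_n = 11.07 rad/s and ζ = 11/(2·11.07) = 0.4968.
%OS = 100·exp(−πζ/√(1−ζ²)) = 100·exp(−π·0.4968/√0.7532) = 16.6%.

16.6%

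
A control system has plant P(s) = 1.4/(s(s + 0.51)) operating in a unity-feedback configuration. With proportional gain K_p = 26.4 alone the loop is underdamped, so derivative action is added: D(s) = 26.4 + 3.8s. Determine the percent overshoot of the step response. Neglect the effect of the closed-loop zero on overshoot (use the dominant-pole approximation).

18%

Forward path: (26.4 + 3.8s)·1.4/(s(s+0.51)). The closed-loop characteristic equation is s² + (0.51 + 1.4·3.8)s + 1.4·26.4 = 0.
That is s² + 5.83s + 36.96 = 0, so ω_n = 6.079 rad/s and ζ = 5.83/(2·6.079) = 0.4795.
%OS = 100·exp(−πζ/√(1−ζ²)) = 18%.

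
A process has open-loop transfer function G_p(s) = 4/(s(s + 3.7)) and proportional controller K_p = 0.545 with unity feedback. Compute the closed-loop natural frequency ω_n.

ω_n = 1.48 rad/s

1 + K_p·G_p(s) = 0 gives s² + 3.7s + 2.18 = 0.
Matching s² + 2ζω_n s + ω_n²: ω_n = √2.18 = 1.476 rad/s and 2ζω_n = 3.7, so ζ = 3.7/(2·1.476) = 1.25.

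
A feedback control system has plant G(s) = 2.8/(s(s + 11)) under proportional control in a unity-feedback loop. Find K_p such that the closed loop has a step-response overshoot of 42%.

K_p = 152

From %OS = 100·exp(−πζ/√(1−ζ²)) = 42%, ζ = −ln(0.42)/√(π²+ln²(0.42)) = 0.2662.
Characteristic equation s² + 11s + 2.8K_p = 0 gives ζ = 11/(2√(2.8K_p)).
Setting ζ = 0.2662: √(2.8K_p) = 11/(2·0.2662) = 20.66, so K_p = 427/2.8 = 152.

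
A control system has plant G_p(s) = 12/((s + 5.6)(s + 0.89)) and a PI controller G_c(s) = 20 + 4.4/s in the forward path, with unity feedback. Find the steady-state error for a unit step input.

The open loop G_c(s)G_p(s) has a pole at the origin (type 1), so the static position error constant is infinite and e_ss = 1/(1+∞) = 0.

0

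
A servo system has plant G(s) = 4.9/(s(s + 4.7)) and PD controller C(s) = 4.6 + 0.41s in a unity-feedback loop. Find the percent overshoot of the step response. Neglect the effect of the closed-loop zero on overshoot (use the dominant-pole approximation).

4.34%

Forward path: (4.6 + 0.41s)·4.9/(s(s+4.7)). The closed-loop characteristic equation is s² + (4.7 + 4.9·0.41)s + 4.9·4.6 = 0.
That is s² + 6.709s + 22.54 = 0, so ω_n = 4.748 rad/s and ζ = 6.709/(2·4.748) = 0.7066.
%OS = 100·exp(−πζ/√(1−ζ²)) = 4.34%.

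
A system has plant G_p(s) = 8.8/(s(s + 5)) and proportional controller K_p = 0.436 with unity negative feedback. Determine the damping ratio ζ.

ζ = 1.28

The closed-loop denominator is s(s+5) + 0.436·8.8 = s² + 5s + 3.837.
So ω_n² = 3.837 ⇒ ω_n = 1.959 rad/s, and ζ = 5/(2ω_n) = 1.28.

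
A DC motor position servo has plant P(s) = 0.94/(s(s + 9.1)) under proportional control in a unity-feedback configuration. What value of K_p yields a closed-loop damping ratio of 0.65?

Closed-loop characteristic equation: s² + 9.1s + K_p·0.94 = 0.
So ω_n = √(0.94K_p) and 2ζω_n = 9.1, giving ζ = 9.1/(2√(0.94K_p)).
Setting ζ = 0.65: √(0.94K_p) = 9.1/(2·0.65) = 7, so K_p = 49/0.94 = 52.1.

K_p = 52.1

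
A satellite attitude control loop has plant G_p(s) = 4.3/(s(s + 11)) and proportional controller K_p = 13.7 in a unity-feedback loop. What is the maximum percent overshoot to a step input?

3.97%

The closed-loop denominator s² + 11s + 58.91 gives ω_n = √58.91 = 7.675 and ζ = 11/(2ω_n) = 0.7166.
%OS = 100·exp(−πζ/√(1−ζ²)) = 100·exp(−π·0.7166/√0.4865) = 3.97%.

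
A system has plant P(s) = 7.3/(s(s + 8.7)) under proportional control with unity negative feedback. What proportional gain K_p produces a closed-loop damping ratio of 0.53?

Closed-loop characteristic equation: s² + 8.7s + K_p·7.3 = 0.
So ω_n = √(7.3K_p) and 2ζω_n = 8.7, giving ζ = 8.7/(2√(7.3K_p)).
Setting ζ = 0.53: √(7.3K_p) = 8.7/(2·0.53) = 8.208, so K_p = 67.36/7.3 = 9.23.

K_p = 9.23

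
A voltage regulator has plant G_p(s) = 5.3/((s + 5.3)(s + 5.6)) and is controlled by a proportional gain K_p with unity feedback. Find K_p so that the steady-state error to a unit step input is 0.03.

K_p = 181

Steady-state error for a unit step on this type-0 loop is 1/(1 + K_p·G_p(0)).
G_p(0) = 0.1786. Require 1/(1 + K_p·0.1786) = 0.03, so 1 + 0.1786·K_p = 33.33.
K_p = (33.33 − 1)/0.1786 = 181.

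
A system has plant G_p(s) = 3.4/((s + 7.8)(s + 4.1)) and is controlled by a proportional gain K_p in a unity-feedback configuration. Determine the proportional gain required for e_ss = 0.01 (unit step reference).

K_p = 931

For a type-0 loop with proportional control, e_ss = 1/(1 + K_p·G_p(0)).
G_p(0) = 0.1063. Require 1/(1 + K_p·0.1063) = 0.01, so 1 + 0.1063·K_p = 100.
K_p = (100 − 1)/0.1063 = 931.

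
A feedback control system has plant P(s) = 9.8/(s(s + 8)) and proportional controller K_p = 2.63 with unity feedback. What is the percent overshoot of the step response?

The closed-loop denominator s² + 8s + 25.77 gives ω_n = √25.77 = 5.077 and ζ = 8/(2ω_n) = 0.7879.
%OS = 100·exp(−πζ/√(1−ζ²)) = 100·exp(−π·0.7879/√0.3792) = 1.8%.

1.8%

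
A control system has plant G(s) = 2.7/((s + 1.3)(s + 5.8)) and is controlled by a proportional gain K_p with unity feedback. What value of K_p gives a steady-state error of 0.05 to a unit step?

K_p = 53.1

Steady-state error for a unit step on this type-0 loop is 1/(1 + K_p·G(0)).
G(0) = 0.3581. Require 1/(1 + K_p·0.3581) = 0.05, so 1 + 0.3581·K_p = 20.
K_p = (20 − 1)/0.3581 = 53.1.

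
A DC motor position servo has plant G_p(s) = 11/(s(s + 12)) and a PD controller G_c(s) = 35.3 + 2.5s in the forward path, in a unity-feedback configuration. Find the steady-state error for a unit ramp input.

0.0309

The loop has one pole at the origin (type 1). Velocity error constant K_v = lim_{s→0} s·G_c(s)G_p(s) = 35.3·11/12 = 32.36.
Steady-state error to a unit ramp: e_ss = 1/K_v = 0.0309.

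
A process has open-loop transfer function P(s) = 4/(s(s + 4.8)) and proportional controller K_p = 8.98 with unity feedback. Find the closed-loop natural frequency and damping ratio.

ω_n = 5.99 rad/s, ζ = 0.4

The closed-loop denominator is s(s+4.8) + 8.98·4 = s² + 4.8s + 35.92.
So ω_n² = 35.92 ⇒ ω_n = 5.993 rad/s, and ζ = 4.8/(2ω_n) = 0.4.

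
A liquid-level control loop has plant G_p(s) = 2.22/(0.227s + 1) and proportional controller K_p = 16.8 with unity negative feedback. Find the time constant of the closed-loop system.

Closed loop: T(s) = K_p·G_p/(1+K_p·G_p) = 37.3/(0.227s + 1 + 37.3), with pole at s = −(1 + 37.3)/0.227 = −168.7.
Closed-loop time constant τ = 1/168.7 = 0.00593 s.

τ = 0.00593 s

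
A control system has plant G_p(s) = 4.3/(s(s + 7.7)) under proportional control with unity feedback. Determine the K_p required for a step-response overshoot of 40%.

K_p = 44

From %OS = 100·exp(−πζ/√(1−ζ²)) = 40%, ζ = −ln(0.4)/√(π²+ln²(0.4)) = 0.28.
Characteristic equation s² + 7.7s + 4.3K_p = 0 gives ζ = 7.7/(2√(4.3K_p)).
Setting ζ = 0.28: √(4.3K_p) = 7.7/(2·0.28) = 13.75, so K_p = 189.1/4.3 = 44.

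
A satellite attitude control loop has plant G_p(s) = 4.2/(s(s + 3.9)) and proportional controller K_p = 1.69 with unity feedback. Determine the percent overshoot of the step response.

The closed-loop denominator s² + 3.9s + 7.098 gives ω_n = √7.098 = 2.664 and ζ = 3.9/(2ω_n) = 0.7319.
%OS = 100·exp(−πζ/√(1−ζ²)) = 100·exp(−π·0.7319/√0.4643) = 3.42%.

3.42%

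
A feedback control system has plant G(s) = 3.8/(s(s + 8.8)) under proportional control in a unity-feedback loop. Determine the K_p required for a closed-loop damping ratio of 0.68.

K_p = 11

Closed-loop characteristic equation: s² + 8.8s + K_p·3.8 = 0.
So ω_n = √(3.8K_p) and 2ζω_n = 8.8, giving ζ = 8.8/(2√(3.8K_p)).
Setting ζ = 0.68: √(3.8K_p) = 8.8/(2·0.68) = 6.471, so K_p = 41.87/3.8 = 11.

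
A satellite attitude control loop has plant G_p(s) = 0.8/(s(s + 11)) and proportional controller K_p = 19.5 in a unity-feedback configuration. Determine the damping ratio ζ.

ζ = 1.39

1 + K_p·G_p(s) = 0 gives s² + 11s + 15.6 = 0.
Matching s² + 2ζω_n s + ω_n²: ω_n = √15.6 = 3.95 rad/s and 2ζω_n = 11, so ζ = 11/(2·3.95) = 1.39.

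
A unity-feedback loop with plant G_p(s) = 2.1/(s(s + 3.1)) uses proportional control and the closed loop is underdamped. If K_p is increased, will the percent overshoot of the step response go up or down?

Characteristic equation s² + 3.1s + K_p·2.1 = 0: raising K_p raises ω_n while 2ζω_n = 3.1 is fixed, so ζ falls and overshoot grows.

increase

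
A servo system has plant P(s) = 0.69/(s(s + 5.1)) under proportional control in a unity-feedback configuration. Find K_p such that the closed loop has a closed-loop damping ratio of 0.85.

K_p = 13

Closed-loop characteristic equation: s² + 5.1s + K_p·0.69 = 0.
So ω_n = √(0.69K_p) and 2ζω_n = 5.1, giving ζ = 5.1/(2√(0.69K_p)).
Setting ζ = 0.85: √(0.69K_p) = 5.1/(2·0.85) = 3, so K_p = 9/0.69 = 13.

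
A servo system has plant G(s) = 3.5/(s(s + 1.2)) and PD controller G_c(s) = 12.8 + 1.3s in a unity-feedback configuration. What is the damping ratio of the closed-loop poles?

ζ = 0.43

Forward path: (12.8 + 1.3s)·3.5/(s(s+1.2)). The closed-loop characteristic equation is s² + (1.2 + 3.5·1.3)s + 3.5·12.8 = 0.
That is s² + 5.75s + 44.8 = 0, so ω_n = 6.693 rad/s and ζ = 5.75/(2·6.693) = 0.4295.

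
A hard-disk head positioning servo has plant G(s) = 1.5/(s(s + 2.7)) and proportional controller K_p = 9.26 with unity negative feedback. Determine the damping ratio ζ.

1 + K_p·G(s) = 0 gives s² + 2.7s + 13.89 = 0.
Matching s² + 2ζω_n s + ω_n²: ω_n = √13.89 = 3.727 rad/s and 2ζω_n = 2.7, so ζ = 2.7/(2·3.727) = 0.362.

ζ = 0.362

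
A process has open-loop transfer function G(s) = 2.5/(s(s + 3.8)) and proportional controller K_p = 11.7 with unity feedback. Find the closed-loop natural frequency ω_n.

The closed-loop denominator is s(s+3.8) + 11.7·2.5 = s² + 3.8s + 29.25.
So ω_n² = 29.25 ⇒ ω_n = 5.408 rad/s, and ζ = 3.8/(2ω_n) = 0.351.

ω_n = 5.41 rad/s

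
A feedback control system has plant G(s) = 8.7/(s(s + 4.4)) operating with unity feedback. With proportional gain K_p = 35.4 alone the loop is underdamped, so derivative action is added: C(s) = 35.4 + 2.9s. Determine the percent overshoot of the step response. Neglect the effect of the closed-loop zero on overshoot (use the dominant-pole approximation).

Forward path: (35.4 + 2.9s)·8.7/(s(s+4.4)). The closed-loop characteristic equation is s² + (4.4 + 8.7·2.9)s + 8.7·35.4 = 0.
That is s² + 29.63s + 308 = 0, so ω_n = 17.55 rad/s and ζ = 29.63/(2·17.55) = 0.8442.
%OS = 100·exp(−πζ/√(1−ζ²)) = 0.71%.

0.71%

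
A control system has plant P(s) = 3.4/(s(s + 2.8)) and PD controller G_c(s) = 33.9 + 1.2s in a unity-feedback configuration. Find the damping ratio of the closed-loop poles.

ζ = 0.32

Forward path: (33.9 + 1.2s)·3.4/(s(s+2.8)). The closed-loop characteristic equation is s² + (2.8 + 3.4·1.2)s + 3.4·33.9 = 0.
That is s² + 6.88s + 115.3 = 0, so ω_n = 10.74 rad/s and ζ = 6.88/(2·10.74) = 0.3204.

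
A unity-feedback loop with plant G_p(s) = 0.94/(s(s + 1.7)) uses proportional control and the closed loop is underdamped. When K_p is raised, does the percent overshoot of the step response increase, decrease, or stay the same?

ζ = 1.7/(2√(0.94K_p)) decreases as K_p grows; lower damping means more overshoot.

increase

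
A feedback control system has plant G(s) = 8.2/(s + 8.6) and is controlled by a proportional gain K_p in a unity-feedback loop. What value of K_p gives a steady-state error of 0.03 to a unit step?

Steady-state error for a unit step on this type-0 loop is 1/(1 + K_p·G(0)).
G(0) = 0.9535. Require 1/(1 + K_p·0.9535) = 0.03, so 1 + 0.9535·K_p = 33.33.
K_p = (33.33 − 1)/0.9535 = 33.9.

K_p = 33.9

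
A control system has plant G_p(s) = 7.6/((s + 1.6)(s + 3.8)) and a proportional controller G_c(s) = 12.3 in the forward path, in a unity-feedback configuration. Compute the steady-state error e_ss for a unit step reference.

The loop is type 0. Static position error constant K_pos = G_c(0)·G_p(0) = 12.3·1.25 = 15.38.
Steady-state error to a unit step: e_ss = 1/(1+K_pos) = 1/16.38 = 0.0611.

0.0611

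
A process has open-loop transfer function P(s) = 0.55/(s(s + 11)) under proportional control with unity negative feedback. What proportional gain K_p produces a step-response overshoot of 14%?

From %OS = 100·exp(−πζ/√(1−ζ²)) = 14%, ζ = −ln(0.14)/√(π²+ln²(0.14)) = 0.5305.
Characteristic equation s² + 11s + 0.55K_p = 0 gives ζ = 11/(2√(0.55K_p)).
Setting ζ = 0.5305: √(0.55K_p) = 11/(2·0.5305) = 10.37, so K_p = 107.5/0.55 = 195.

K_p = 195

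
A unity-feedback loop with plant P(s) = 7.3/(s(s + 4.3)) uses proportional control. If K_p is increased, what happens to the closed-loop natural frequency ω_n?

increase

ω_n = √(7.3·K_p), which grows with K_p.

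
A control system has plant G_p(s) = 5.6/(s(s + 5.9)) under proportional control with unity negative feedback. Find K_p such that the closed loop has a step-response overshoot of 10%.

K_p = 4.45

From %OS = 100·exp(−πζ/√(1−ζ²)) = 10%, ζ = −ln(0.1)/√(π²+ln²(0.1)) = 0.5912.
Characteristic equation s² + 5.9s + 5.6K_p = 0 gives ζ = 5.9/(2√(5.6K_p)).
Setting ζ = 0.5912: √(5.6K_p) = 5.9/(2·0.5912) = 4.99, so K_p = 24.9/5.6 = 4.45.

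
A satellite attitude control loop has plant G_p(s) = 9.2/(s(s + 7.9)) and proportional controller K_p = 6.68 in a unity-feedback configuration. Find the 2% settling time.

The closed-loop denominator s² + 7.9s + 61.46 gives ω_n = √61.46 = 7.839 and ζ = 7.9/(2ω_n) = 0.5039.
2% settling time T_s ≈ 4/(ζω_n) = 4/3.95 = 1.01 s.

T_s ≈ 1.01 s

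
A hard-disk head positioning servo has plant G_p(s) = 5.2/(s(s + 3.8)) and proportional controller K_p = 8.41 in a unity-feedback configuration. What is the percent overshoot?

39%

Closed-loop characteristic equation: s² + 3.8s + 43.73 = 0, so ω_n = 6.613 rad/s and ζ = 3.8/(2·6.613) = 0.2873.
%OS = 100·exp(−πζ/√(1−ζ²)) = 100·exp(−π·0.2873/√0.9175) = 39%.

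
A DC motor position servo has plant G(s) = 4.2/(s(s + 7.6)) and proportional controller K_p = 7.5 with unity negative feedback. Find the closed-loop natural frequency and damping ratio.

With unity feedback the closed-loop characteristic equation is s² + 7.6s + 7.5·4.2 = s² + 7.6s + 31.5 = 0.
So ω_n² = 31.5 ⇒ ω_n = 5.612 rad/s, and ζ = 7.6/(2ω_n) = 0.677.

ω_n = 5.61 rad/s, ζ = 0.677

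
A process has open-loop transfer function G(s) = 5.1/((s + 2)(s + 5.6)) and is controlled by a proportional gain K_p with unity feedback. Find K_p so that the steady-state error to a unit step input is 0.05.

For a type-0 loop with proportional control, e_ss = 1/(1 + K_p·G(0)).
G(0) = 0.4554. Require 1/(1 + K_p·0.4554) = 0.05, so 1 + 0.4554·K_p = 20.
K_p = (20 − 1)/0.4554 = 41.7.

K_p = 41.7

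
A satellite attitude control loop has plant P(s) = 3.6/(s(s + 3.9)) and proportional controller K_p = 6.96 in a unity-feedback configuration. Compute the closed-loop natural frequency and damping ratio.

With unity feedback the closed-loop characteristic equation is s² + 3.9s + 6.96·3.6 = s² + 3.9s + 25.06 = 0.
So ω_n² = 25.06 ⇒ ω_n = 5.006 rad/s, and ζ = 3.9/(2ω_n) = 0.39.

ω_n = 5.01 rad/s, ζ = 0.39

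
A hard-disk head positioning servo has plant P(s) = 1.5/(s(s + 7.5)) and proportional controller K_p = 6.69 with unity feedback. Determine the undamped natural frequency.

The closed-loop denominator is s(s+7.5) + 6.69·1.5 = s² + 7.5s + 10.04.
So ω_n² = 10.04 ⇒ ω_n = 3.168 rad/s, and ζ = 7.5/(2ω_n) = 1.18.

ω_n = 3.17 rad/s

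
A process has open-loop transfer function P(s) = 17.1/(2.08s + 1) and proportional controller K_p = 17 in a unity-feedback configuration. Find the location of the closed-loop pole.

Closed loop: T(s) = K_p·P/(1+K_p·P) = 290.7/(2.08s + 1 + 290.7), with pole at s = −(1 + 290.7)/2.08 = −140.2.

s = -140.2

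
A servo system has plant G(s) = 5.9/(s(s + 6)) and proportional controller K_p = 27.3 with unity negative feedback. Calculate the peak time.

T_p = 0.255 s

The closed-loop denominator s² + 6s + 161.1 gives ω_n = √161.1 = 12.69 and ζ = 6/(2ω_n) = 0.2364.
Damped frequency ω_d = ω_n√(1−ζ²) = 12.33 rad/s, so peak time T_p = π/ω_d = 0.255 s.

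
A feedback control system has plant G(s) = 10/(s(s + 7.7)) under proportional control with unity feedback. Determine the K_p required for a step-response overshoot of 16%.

From %OS = 100·exp(−πζ/√(1−ζ²)) = 16%, ζ = −ln(0.16)/√(π²+ln²(0.16)) = 0.5039.
Characteristic equation s² + 7.7s + 10K_p = 0 gives ζ = 7.7/(2√(10K_p)).
Setting ζ = 0.5039: √(10K_p) = 7.7/(2·0.5039) = 7.641, so K_p = 58.38/10 = 5.84.

K_p = 5.84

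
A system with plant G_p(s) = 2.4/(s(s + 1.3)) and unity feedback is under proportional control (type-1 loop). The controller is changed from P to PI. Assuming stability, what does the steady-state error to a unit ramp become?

0

The integrator raises the loop to type 2, so K_v → ∞ and e_ss to a ramp is zero.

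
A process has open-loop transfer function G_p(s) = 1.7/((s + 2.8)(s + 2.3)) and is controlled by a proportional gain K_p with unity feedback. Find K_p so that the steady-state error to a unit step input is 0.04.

K_p = 90.9

Steady-state error for a unit step on this type-0 loop is 1/(1 + K_p·G_p(0)).
G_p(0) = 0.264. Require 1/(1 + K_p·0.264) = 0.04, so 1 + 0.264·K_p = 25.
K_p = (25 − 1)/0.264 = 90.9.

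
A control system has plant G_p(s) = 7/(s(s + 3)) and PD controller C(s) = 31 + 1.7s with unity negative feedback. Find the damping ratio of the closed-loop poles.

Forward path: (31 + 1.7s)·7/(s(s+3)). The closed-loop characteristic equation is s² + (3 + 7·1.7)s + 7·31 = 0.
That is s² + 14.9s + 217 = 0, so ω_n = 14.73 rad/s and ζ = 14.9/(2·14.73) = 0.5057.

ζ = 0.506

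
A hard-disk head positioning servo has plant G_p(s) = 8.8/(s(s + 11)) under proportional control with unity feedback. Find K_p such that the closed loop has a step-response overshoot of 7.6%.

K_p = 8.55

From %OS = 100·exp(−πζ/√(1−ζ²)) = 7.6%, ζ = −ln(0.076)/√(π²+ln²(0.076)) = 0.6342.
Characteristic equation s² + 11s + 8.8K_p = 0 gives ζ = 11/(2√(8.8K_p)).
Setting ζ = 0.6342: √(8.8K_p) = 11/(2·0.6342) = 8.672, so K_p = 75.21/8.8 = 8.55.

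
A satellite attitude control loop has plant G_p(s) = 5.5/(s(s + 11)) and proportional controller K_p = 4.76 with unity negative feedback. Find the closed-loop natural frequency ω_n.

1 + K_p·G_p(s) = 0 gives s² + 11s + 26.18 = 0.
Matching s² + 2ζω_n s + ω_n²: ω_n = √26.18 = 5.117 rad/s and 2ζω_n = 11, so ζ = 11/(2·5.117) = 1.07.

ω_n = 5.12 rad/s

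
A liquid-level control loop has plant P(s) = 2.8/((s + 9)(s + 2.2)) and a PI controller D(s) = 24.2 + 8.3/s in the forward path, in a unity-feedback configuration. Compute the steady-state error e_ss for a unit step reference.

The open loop D(s)P(s) has a pole at the origin (type 1), so the static position error constant is infinite and e_ss = 1/(1+∞) = 0.

0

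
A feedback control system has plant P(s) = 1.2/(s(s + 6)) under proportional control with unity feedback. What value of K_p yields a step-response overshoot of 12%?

K_p = 24

From %OS = 100·exp(−πζ/√(1−ζ²)) = 12%, ζ = −ln(0.12)/√(π²+ln²(0.12)) = 0.5594.
Characteristic equation s² + 6s + 1.2K_p = 0 gives ζ = 6/(2√(1.2K_p)).
Setting ζ = 0.5594: √(1.2K_p) = 6/(2·0.5594) = 5.363, so K_p = 28.76/1.2 = 24.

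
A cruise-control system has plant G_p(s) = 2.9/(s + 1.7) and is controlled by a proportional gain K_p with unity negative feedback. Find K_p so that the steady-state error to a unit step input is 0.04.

K_p = 14.1

The loop is type 0, so e_ss(step) = 1/(1 + K_pos) with K_pos = K_p·G_p(0).
G_p(0) = 1.706. Require 1/(1 + K_p·1.706) = 0.04, so 1 + 1.706·K_p = 25.
K_p = (25 − 1)/1.706 = 14.1.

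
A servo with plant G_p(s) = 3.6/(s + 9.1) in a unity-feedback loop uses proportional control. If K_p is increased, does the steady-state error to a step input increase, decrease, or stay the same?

decrease

e_ss = 1/(1 + K_p·G_p(0)); a larger K_p raises the denominator, so e_ss decreases.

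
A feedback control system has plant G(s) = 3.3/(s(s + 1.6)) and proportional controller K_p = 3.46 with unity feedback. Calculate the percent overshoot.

46.5%

From 1 + K_pG(s) = 0: s² + 1.6s + 11.42 = 0 ⇒ ω_n = 3.379, ζ = 0.2368.
%OS = 100·exp(−πζ/√(1−ζ²)) = 100·exp(−π·0.2368/√0.9439) = 46.5%.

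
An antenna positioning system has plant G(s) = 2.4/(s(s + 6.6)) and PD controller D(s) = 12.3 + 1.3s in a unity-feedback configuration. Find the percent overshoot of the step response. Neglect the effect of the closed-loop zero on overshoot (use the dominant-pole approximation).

0.186%

Forward path: (12.3 + 1.3s)·2.4/(s(s+6.6)). The closed-loop characteristic equation is s² + (6.6 + 2.4·1.3)s + 2.4·12.3 = 0.
That is s² + 9.72s + 29.52 = 0, so ω_n = 5.433 rad/s and ζ = 9.72/(2·5.433) = 0.8945.
%OS = 100·exp(−πζ/√(1−ζ²)) = 0.186%.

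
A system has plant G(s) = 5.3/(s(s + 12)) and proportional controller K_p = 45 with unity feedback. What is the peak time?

From 1 + K_pG(s) = 0: s² + 12s + 238.5 = 0 ⇒ ω_n = 15.44, ζ = 0.3885.
Damped frequency ω_d = ω_n√(1−ζ²) = 14.23 rad/s, so peak time T_p = π/ω_d = 0.221 s.

T_p = 0.221 s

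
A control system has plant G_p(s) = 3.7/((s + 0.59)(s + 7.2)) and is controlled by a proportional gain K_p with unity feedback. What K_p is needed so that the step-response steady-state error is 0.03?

K_p = 37.1

The loop is type 0, so e_ss(step) = 1/(1 + K_pos) with K_pos = K_p·G_p(0).
G_p(0) = 0.871. Require 1/(1 + K_p·0.871) = 0.03, so 1 + 0.871·K_p = 33.33.
K_p = (33.33 − 1)/0.871 = 37.1.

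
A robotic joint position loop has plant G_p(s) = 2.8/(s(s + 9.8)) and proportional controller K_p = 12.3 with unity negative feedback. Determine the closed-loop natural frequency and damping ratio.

ω_n = 5.87 rad/s, ζ = 0.835

With unity feedback the closed-loop characteristic equation is s² + 9.8s + 12.3·2.8 = s² + 9.8s + 34.44 = 0.
So ω_n² = 34.44 ⇒ ω_n = 5.869 rad/s, and ζ = 9.8/(2ω_n) = 0.835.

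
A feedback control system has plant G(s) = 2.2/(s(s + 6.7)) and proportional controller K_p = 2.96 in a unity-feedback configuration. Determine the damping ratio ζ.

ζ = 1.31

With unity feedback the closed-loop characteristic equation is s² + 6.7s + 2.96·2.2 = s² + 6.7s + 6.512 = 0.
Matching s² + 2ζω_n s + ω_n²: ω_n = √6.512 = 2.552 rad/s and 2ζω_n = 6.7, so ζ = 6.7/(2·2.552) = 1.31.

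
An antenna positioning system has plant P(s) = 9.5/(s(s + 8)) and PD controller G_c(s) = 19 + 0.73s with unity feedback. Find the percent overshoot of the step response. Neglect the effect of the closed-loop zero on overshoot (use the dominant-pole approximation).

Forward path: (19 + 0.73s)·9.5/(s(s+8)). The closed-loop characteristic equation is s² + (8 + 9.5·0.73)s + 9.5·19 = 0.
That is s² + 14.93s + 180.5 = 0, so ω_n = 13.44 rad/s and ζ = 14.93/(2·13.44) = 0.5558.
%OS = 100·exp(−πζ/√(1−ζ²)) = 12.2%.

12.2%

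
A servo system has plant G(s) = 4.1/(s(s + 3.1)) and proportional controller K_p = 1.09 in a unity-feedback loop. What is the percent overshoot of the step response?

3.38%

The closed-loop denominator s² + 3.1s + 4.469 gives ω_n = √4.469 = 2.114 and ζ = 3.1/(2ω_n) = 0.7332.
%OS = 100·exp(−πζ/√(1−ζ²)) = 100·exp(−π·0.7332/√0.4624) = 3.38%.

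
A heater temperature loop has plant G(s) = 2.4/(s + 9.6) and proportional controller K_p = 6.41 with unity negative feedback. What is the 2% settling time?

Closed-loop transfer function: T(s) = K_p·G(s)/(1 + K_p·G(s)) = 15.38/(s + 9.6 + 15.38) = 15.38/(s + 24.98).
Time constant τ = 1/24.98 = 0.04003 s, so the 2% settling time is about 4τ = 0.16 s.

T_s ≈ 0.16 s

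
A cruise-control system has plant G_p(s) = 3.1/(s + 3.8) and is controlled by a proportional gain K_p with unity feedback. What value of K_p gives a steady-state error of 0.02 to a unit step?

The loop is type 0, so e_ss(step) = 1/(1 + K_pos) with K_pos = K_p·G_p(0).
G_p(0) = 0.8158. Require 1/(1 + K_p·0.8158) = 0.02, so 1 + 0.8158·K_p = 50.
K_p = (50 − 1)/0.8158 = 60.1.

K_p = 60.1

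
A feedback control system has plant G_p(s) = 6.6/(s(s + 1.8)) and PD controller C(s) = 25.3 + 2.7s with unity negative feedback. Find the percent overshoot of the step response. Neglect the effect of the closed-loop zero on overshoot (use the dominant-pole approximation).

2.56%

Forward path: (25.3 + 2.7s)·6.6/(s(s+1.8)). The closed-loop characteristic equation is s² + (1.8 + 6.6·2.7)s + 6.6·25.3 = 0.
That is s² + 19.62s + 167 = 0, so ω_n = 12.92 rad/s and ζ = 19.62/(2·12.92) = 0.7592.
%OS = 100·exp(−πζ/√(1−ζ²)) = 2.56%.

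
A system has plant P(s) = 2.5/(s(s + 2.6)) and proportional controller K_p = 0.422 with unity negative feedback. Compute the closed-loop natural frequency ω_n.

1 + K_p·P(s) = 0 gives s² + 2.6s + 1.055 = 0.
So ω_n² = 1.055 ⇒ ω_n = 1.027 rad/s, and ζ = 2.6/(2ω_n) = 1.27.

ω_n = 1.03 rad/s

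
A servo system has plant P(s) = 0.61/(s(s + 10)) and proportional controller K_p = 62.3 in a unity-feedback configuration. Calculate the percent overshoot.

1.28%

Closed-loop characteristic equation: s² + 10s + 38 = 0, so ω_n = 6.165 rad/s and ζ = 10/(2·6.165) = 0.8111.
%OS = 100·exp(−πζ/√(1−ζ²)) = 100·exp(−π·0.8111/√0.3422) = 1.28%.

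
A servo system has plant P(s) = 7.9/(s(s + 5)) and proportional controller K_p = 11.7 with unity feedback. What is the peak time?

Closed-loop characteristic equation: s² + 5s + 92.43 = 0, so ω_n = 9.614 rad/s and ζ = 5/(2·9.614) = 0.26.
Damped frequency ω_d = ω_n√(1−ζ²) = 9.283 rad/s, so peak time T_p = π/ω_d = 0.338 s.

T_p = 0.338 s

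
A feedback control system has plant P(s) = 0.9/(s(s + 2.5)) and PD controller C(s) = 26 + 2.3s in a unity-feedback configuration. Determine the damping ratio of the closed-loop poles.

ζ = 0.472

Forward path: (26 + 2.3s)·0.9/(s(s+2.5)). The closed-loop characteristic equation is s² + (2.5 + 0.9·2.3)s + 0.9·26 = 0.
That is s² + 4.57s + 23.4 = 0, so ω_n = 4.837 rad/s and ζ = 4.57/(2·4.837) = 0.4724.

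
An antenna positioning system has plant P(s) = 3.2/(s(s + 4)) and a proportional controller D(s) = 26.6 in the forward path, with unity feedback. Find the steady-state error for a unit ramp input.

0.047

The loop has one pole at the origin (type 1). Velocity error constant K_v = lim_{s→0} s·D(s)P(s) = 26.6·3.2/4 = 21.28.
Steady-state error to a unit ramp: e_ss = 1/K_v = 0.047.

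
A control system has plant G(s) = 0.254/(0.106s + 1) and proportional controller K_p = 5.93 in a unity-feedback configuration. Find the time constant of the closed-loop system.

Closed loop: T(s) = K_p·G/(1+K_p·G) = 1.506/(0.106s + 1 + 1.506), with pole at s = −(1 + 1.506)/0.106 = −23.64.
Closed-loop time constant τ = 1/23.64 = 0.0423 s.

τ = 0.0423 s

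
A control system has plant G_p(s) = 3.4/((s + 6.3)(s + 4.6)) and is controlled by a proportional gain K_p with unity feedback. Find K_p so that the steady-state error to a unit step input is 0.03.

K_p = 276

Steady-state error for a unit step on this type-0 loop is 1/(1 + K_p·G_p(0)).
G_p(0) = 0.1173. Require 1/(1 + K_p·0.1173) = 0.03, so 1 + 0.1173·K_p = 33.33.
K_p = (33.33 − 1)/0.1173 = 276.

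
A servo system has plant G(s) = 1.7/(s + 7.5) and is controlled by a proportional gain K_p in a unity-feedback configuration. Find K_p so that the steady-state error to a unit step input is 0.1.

K_p = 39.7

For a type-0 loop with proportional control, e_ss = 1/(1 + K_p·G(0)).
G(0) = 0.2267. Require 1/(1 + K_p·0.2267) = 0.1, so 1 + 0.2267·K_p = 10.
K_p = (10 − 1)/0.2267 = 39.7.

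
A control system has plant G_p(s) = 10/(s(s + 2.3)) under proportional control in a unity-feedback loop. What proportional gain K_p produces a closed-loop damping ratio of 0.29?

K_p = 1.57

Closed-loop characteristic equation: s² + 2.3s + K_p·10 = 0.
So ω_n = √(10K_p) and 2ζω_n = 2.3, giving ζ = 2.3/(2√(10K_p)).
Setting ζ = 0.29: √(10K_p) = 2.3/(2·0.29) = 3.966, so K_p = 15.73/10 = 1.57.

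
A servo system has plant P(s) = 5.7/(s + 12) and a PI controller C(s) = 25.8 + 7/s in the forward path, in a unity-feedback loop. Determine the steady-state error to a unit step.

The open loop C(s)P(s) has a pole at the origin (type 1), so the static position error constant is infinite and e_ss = 1/(1+∞) = 0.

0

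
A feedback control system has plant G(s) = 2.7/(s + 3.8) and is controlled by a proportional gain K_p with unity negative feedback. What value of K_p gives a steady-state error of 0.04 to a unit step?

Steady-state error for a unit step on this type-0 loop is 1/(1 + K_p·G(0)).
G(0) = 0.7105. Require 1/(1 + K_p·0.7105) = 0.04, so 1 + 0.7105·K_p = 25.
K_p = (25 − 1)/0.7105 = 33.8.

K_p = 33.8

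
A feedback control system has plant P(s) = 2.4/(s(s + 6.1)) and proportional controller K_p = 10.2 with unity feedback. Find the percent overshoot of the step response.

8.55%

Closed-loop characteristic equation: s² + 6.1s + 24.48 = 0, so ω_n = 4.948 rad/s and ζ = 6.1/(2·4.948) = 0.6164.
%OS = 100·exp(−πζ/√(1−ζ²)) = 100·exp(−π·0.6164/√0.62) = 8.55%.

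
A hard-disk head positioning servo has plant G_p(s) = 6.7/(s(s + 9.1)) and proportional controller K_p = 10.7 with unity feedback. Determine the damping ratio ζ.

With unity feedback the closed-loop characteristic equation is s² + 9.1s + 10.7·6.7 = s² + 9.1s + 71.69 = 0.
So ω_n² = 71.69 ⇒ ω_n = 8.467 rad/s, and ζ = 9.1/(2ω_n) = 0.537.

ζ = 0.537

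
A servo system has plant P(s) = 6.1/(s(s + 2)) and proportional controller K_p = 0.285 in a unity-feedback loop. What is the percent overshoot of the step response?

2.58%

From 1 + K_pP(s) = 0: s² + 2s + 1.738 = 0 ⇒ ω_n = 1.319, ζ = 0.7584.
%OS = 100·exp(−πζ/√(1−ζ²)) = 100·exp(−π·0.7584/√0.4248) = 2.58%.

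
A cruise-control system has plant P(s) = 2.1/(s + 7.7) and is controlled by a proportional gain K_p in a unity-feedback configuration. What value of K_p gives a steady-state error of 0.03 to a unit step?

K_p = 119

The loop is type 0, so e_ss(step) = 1/(1 + K_pos) with K_pos = K_p·P(0).
P(0) = 0.2727. Require 1/(1 + K_p·0.2727) = 0.03, so 1 + 0.2727·K_p = 33.33.
K_p = (33.33 − 1)/0.2727 = 119.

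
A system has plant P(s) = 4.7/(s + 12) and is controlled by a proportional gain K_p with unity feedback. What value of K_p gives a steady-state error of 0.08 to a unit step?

K_p = 29.4

For a type-0 loop with proportional control, e_ss = 1/(1 + K_p·P(0)).
P(0) = 0.3917. Require 1/(1 + K_p·0.3917) = 0.08, so 1 + 0.3917·K_p = 12.5.
K_p = (12.5 − 1)/0.3917 = 29.4.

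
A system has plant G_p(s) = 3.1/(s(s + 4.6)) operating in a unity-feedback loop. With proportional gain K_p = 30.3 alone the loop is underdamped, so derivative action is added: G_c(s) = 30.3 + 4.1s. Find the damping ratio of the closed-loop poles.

Forward path: (30.3 + 4.1s)·3.1/(s(s+4.6)). The closed-loop characteristic equation is s² + (4.6 + 3.1·4.1)s + 3.1·30.3 = 0.
That is s² + 17.31s + 93.93 = 0, so ω_n = 9.692 rad/s and ζ = 17.31/(2·9.692) = 0.893.

ζ = 0.893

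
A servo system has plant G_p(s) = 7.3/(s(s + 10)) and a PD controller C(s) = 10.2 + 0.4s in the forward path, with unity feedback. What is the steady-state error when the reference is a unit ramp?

The loop has one pole at the origin (type 1). Velocity error constant K_v = lim_{s→0} s·C(s)G_p(s) = 10.2·7.3/10 = 7.446.
Steady-state error to a unit ramp: e_ss = 1/K_v = 0.134.

0.134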